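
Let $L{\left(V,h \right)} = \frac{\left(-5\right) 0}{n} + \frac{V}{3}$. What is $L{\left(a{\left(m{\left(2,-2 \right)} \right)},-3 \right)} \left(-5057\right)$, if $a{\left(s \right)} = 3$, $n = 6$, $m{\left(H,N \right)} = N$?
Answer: $-5057$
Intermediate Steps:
$L{\left(V,h \right)} = \frac{V}{3}$ ($L{\left(V,h \right)} = \frac{\left(-5\right) 0}{6} + \frac{V}{3} = 0 \cdot \frac{1}{6} + V \frac{1}{3} = 0 + \frac{V}{3} = \frac{V}{3}$)
$L{\left(a{\left(m{\left(2,-2 \right)} \right)},-3 \right)} \left(-5057\right) = \frac{1}{3} \cdot 3 \left(-5057\right) = 1 \left(-5057\right) = -5057$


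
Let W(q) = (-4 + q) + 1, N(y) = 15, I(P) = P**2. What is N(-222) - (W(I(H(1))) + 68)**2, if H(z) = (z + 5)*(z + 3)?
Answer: -410866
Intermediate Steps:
H(z) = (3 + z)*(5 + z) (H(z) = (5 + z)*(3 + z) = (3 + z)*(5 + z))
W(q) = -3 + q
N(-222) - (W(I(H(1))) + 68)**2 = 15 - ((-3 + (15 + 1**2 + 8*1)**2) + 68)**2 = 15 - ((-3 + (15 + 1 + 8)**2) + 68)**2 = 15 - ((-3 + 24**2) + 68)**2 = 15 - ((-3 + 576) + 68)**2 = 15 - (573 + 68)**2 = 15 - 1*641**2 = 15 - 1*410881 = 15 - 410881 = -410866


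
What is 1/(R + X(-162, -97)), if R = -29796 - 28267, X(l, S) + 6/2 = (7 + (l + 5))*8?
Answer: -1/59266 ≈ -1.6873e-5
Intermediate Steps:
X(l, S) = 93 + 8*l (X(l, S) = -3 + (7 + (l + 5))*8 = -3 + (7 + (5 + l))*8 = -3 + (12 + l)*8 = -3 + (96 + 8*l) = 93 + 8*l)
R = -58063
1/(R + X(-162, -97)) = 1/(-58063 + (93 + 8*(-162))) = 1/(-58063 + (93 - 1296)) = 1/(-58063 - 1203) = 1/(-59266) = -1/59266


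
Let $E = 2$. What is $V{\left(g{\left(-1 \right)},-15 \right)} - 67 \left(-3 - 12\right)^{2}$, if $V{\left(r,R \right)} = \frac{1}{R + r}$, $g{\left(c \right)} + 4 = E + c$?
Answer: $- \frac{271351}{18} \approx -15075.0$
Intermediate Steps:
$g{\left(c \right)} = -2 + c$ ($g{\left(c \right)} = -4 + \left(2 + c\right) = -2 + c$)
$V{\left(g{\left(-1 \right)},-15 \right)} - 67 \left(-3 - 12\right)^{2} = \frac{1}{-15 - 3} - 67 \left(-3 - 12\right)^{2} = \frac{1}{-18} - 67 \left(-3 - 12\right)^{2} = - \frac{1}{18} - 67 \left(-15\right)^{2} = - \frac{1}{18} - 15075 = - \frac{271351}{18}$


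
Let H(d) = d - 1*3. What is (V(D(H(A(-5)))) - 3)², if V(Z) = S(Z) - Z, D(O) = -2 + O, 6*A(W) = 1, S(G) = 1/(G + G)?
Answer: 90601/30276 ≈ 2.9925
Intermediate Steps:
S(G) = 1/(2*G)
A(W) = ⅙ (A(W) = (⅙)*1 = ⅙)
H(d) = -3 + d (H(d) = d - 3 = -3 + d)
V(Z) = 1/(2*Z) - Z
(V(D(H(A(-5)))) - 3)² = ((1/(2*(-2 + (-3 + ⅙))) - (-2 + (-3 + ⅙))) - 3)² = ((1/(2*(-2 - 17/6)) - (-2 - 17/6)) - 3)² = ((1/(2*(-29/6)) - 1*(-29/6)) - 3)² = (((½)*(-6/29) + 29/6) - 3)² = ((-3/29 + 29/6) - 3)² = (823/174 - 3)² = (301/174)² = 90601/30276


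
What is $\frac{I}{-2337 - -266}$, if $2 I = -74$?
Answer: $\frac{37}{2071} \approx 0.017866$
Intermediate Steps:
$I = -37$ ($I = \frac{1}{2} \left(-74\right) = -37$)
$\frac{I}{-2337 - -266} = \frac{1}{-2337 - -266} \left(-37\right) = \frac{1}{-2337 + 266} \left(-37\right) = \frac{1}{-2071} \left(-37\right) = \left(- \frac{1}{2071}\right) \left(-37\right) = \frac{37}{2071}$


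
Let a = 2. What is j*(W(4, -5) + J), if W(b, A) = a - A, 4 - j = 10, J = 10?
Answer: -102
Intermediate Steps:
j = -6 (j = 4 - 1*10 = 4 - 10 = -6)
W(b, A) = 2 - A
j*(W(4, -5) + J) = -6*((2 - 1*(-5)) + 10) = -6*((2 + 5) + 10) = -6*(7 + 10) = -6*17 = -102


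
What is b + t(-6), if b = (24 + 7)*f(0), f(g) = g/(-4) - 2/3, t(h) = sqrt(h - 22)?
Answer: -62/3 + 2*I*sqrt(7) ≈ -20.667 + 5.2915*I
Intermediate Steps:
t(h) = sqrt(-22 + h)
f(g) = -2/3 - g/4 (f(g) = g*(-1/4) - 2*1/3 = -g/4 - 2/3 = -2/3 - g/4)
b = -62/3 (b = (24 + 7)*(-2/3 - 1/4*0) = 31*(-2/3 + 0) = 31*(-2/3) = -62/3 ≈ -20.667)
b + t(-6) = -62/3 + sqrt(-22 - 6) = -62/3 + sqrt(-28) = -62/3 + 2*I*sqrt(7)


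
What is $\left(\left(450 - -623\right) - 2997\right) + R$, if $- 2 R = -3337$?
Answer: $- \frac{511}{2} \approx -255.5$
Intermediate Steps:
$R = \frac{3337}{2}$ ($R = \left(- \frac{1}{2}\right) \left(-3337\right) = \frac{3337}{2} \approx 1668.5$)
$\left(\left(450 - -623\right) - 2997\right) + R = \left(\left(450 - -623\right) - 2997\right) + \frac{3337}{2} = \left(\left(450 + 623\right) - 2997\right) + \frac{3337}{2} = \left(1073 - 2997\right) + \frac{3337}{2} = -1924 + \frac{3337}{2} = - \frac{511}{2}$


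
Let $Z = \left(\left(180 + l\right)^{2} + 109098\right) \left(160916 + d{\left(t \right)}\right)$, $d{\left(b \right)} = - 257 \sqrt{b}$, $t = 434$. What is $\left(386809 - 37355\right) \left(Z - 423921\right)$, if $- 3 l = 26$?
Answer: $\frac{70069046756251186}{9} - \frac{111909863942884 \sqrt{434}}{9} \approx 7.5264 \cdot 10^{15}$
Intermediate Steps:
$l = - \frac{26}{3}$ ($l = \left(- \frac{1}{3}\right) 26 = - \frac{26}{3} \approx -8.6667$)
$Z = \frac{200513887448}{9} - \frac{320242046 \sqrt{434}}{9}$ ($Z = \left(\left(180 - \frac{26}{3}\right)^{2} + 109098\right) \left(160916 - 257 \sqrt{434}\right) = \left(\left(\frac{514}{3}\right)^{2} + 109098\right) \left(160916 - 257 \sqrt{434}\right) = \left(\frac{264196}{9} + 109098\right) \left(160916 - 257 \sqrt{434}\right) = \frac{1246078 \left(160916 - 257 \sqrt{434}\right)}{9} = \frac{200513887448}{9} - \frac{320242046 \sqrt{434}}{9} \approx 2.1538 \cdot 10^{10}$)
$\left(386809 - 37355\right) \left(Z - 423921\right) = \left(386809 - 37355\right) \left(\left(\frac{200513887448}{9} - \frac{320242046 \sqrt{434}}{9}\right) - 423921\right) = 349454 \left(\frac{200510072159}{9} - \frac{320242046 \sqrt{434}}{9}\right) = \frac{70069046756251186}{9} - \frac{111909863942884 \sqrt{434}}{9}$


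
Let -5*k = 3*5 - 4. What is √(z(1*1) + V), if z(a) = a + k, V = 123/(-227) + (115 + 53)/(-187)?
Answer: I*√118937640855/212245 ≈ 1.6249*I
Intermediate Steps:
V = -61137/42449 (V = 123*(-1/227) + 168*(-1/187) = -123/227 - 168/187 = -61137/42449 ≈ -1.4402)
k = -11/5 (k = -(3*5 - 4)/5 = -(15 - 4)/5 = -⅕*11 = -11/5 ≈ -2.2000)
z(a) = -11/5 + a (z(a) = a - 11/5 = -11/5 + a)
√(z(1*1) + V) = √((-11/5 + 1*1) - 61137/42449) = √((-11/5 + 1) - 61137/42449) = √(-6/5 - 61137/42449) = √(-560379/212245) = I*√118937640855/212245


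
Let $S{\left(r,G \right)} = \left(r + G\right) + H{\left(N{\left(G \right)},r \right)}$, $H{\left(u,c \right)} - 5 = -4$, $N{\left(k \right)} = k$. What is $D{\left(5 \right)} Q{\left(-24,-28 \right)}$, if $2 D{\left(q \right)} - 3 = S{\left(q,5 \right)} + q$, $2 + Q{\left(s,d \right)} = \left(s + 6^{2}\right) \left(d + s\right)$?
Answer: $-5947$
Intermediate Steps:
$H{\left(u,c \right)} = 1$ ($H{\left(u,c \right)} = 5 - 4 = 1$)
$Q{\left(s,d \right)} = -2 + \left(36 + s\right) \left(d + s\right)$ ($Q{\left(s,d \right)} = -2 + \left(s + 6^{2}\right) \left(d + s\right) = -2 + \left(s + 36\right) \left(d + s\right) = -2 + \left(36 + s\right) \left(d + s\right)$)
$S{\left(r,G \right)} = 1 + G + r$ ($S{\left(r,G \right)} = \left(r + G\right) + 1 = \left(G + r\right) + 1 = 1 + G + r$)
$D{\left(q \right)} = \frac{9}{2} + q$ ($D{\left(q \right)} = \frac{3}{2} + \frac{\left(1 + 5 + q\right) + q}{2} = \frac{3}{2} + \frac{\left(6 + q\right) + q}{2} = \frac{3}{2} + \frac{6 + 2 q}{2} = \frac{3}{2} + \left(3 + q\right) = \frac{9}{2} + q$)
$D{\left(5 \right)} Q{\left(-24,-28 \right)} = \left(\frac{9}{2} + 5\right) \left(-2 + \left(-24\right)^{2} + 36 \left(-28\right) + 36 \left(-24\right) - -672\right) = \frac{19 \left(-2 + 576 - 1008 - 864 + 672\right)}{2} = \frac{19}{2} \left(-626\right) = -5947$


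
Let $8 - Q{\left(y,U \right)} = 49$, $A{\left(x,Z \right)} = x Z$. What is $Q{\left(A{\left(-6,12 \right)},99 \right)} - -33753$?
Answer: $33712$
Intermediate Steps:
$A{\left(x,Z \right)} = Z x$
$Q{\left(y,U \right)} = -41$ ($Q{\left(y,U \right)} = 8 - 49 = -41$)
$Q{\left(A{\left(-6,12 \right)},99 \right)} - -33753 = -41 - -33753 = -41 + 33753 = 33712$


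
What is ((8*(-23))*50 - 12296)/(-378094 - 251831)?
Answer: 21496/629925 ≈ 0.034125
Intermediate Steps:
((8*(-23))*50 - 12296)/(-378094 - 251831) = (-184*50 - 12296)/(-629925) = (-9200 - 12296)*(-1/629925) = -21496*(-1/629925) = 21496/629925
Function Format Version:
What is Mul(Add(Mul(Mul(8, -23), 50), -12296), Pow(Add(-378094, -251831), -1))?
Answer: Rational(21496, 629925) ≈ 0.034125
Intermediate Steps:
Mul(Add(Mul(Mul(8, -23), 50), -12296), Pow(Add(-378094, -251831), -1)) = Mul(Add(Mul(-184, 50), -12296), Pow(-629925, -1)) = Mul(Add(-9200, -12296), Rational(-1, 629925)) = Mul(-21496, Rational(-1, 629925)) = Rational(21496, 629925)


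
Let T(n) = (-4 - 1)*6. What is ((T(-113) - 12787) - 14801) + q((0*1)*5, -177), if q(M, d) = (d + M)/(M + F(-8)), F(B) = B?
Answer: -220767/8 ≈ -27596.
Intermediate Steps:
T(n) = -30 (T(n) = -5*6 = -30)
q(M, d) = (M + d)/(-8 + M) (q(M, d) = (d + M)/(M - 8) = (M + d)/(-8 + M))
((T(-113) - 12787) - 14801) + q((0*1)*5, -177) = ((-30 - 12787) - 14801) + ((0*1)*5 - 177)/(-8 + (0*1)*5) = (-12817 - 14801) + (0*5 - 177)/(-8 + 0*5) = -27618 + (0 - 177)/(-8 + 0) = -27618 - 177/(-8) = -27618 - ⅛*(-177) = -27618 + 177/8 = -220767/8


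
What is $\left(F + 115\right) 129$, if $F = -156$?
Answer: $-5289$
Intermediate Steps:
$\left(F + 115\right) 129 = \left(-156 + 115\right) 129 = \left(-41\right) 129 = -5289$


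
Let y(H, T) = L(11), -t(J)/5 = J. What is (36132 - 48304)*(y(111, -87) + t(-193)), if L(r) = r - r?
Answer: -11745980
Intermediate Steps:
L(r) = 0
t(J) = -5*J
y(H, T) = 0
(36132 - 48304)*(y(111, -87) + t(-193)) = (36132 - 48304)*(0 - 5*(-193)) = -12172*(0 + 965) = -12172*965 = -11745980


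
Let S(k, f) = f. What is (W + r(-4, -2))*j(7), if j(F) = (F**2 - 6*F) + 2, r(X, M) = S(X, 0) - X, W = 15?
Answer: 171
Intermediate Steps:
r(X, M) = -X (r(X, M) = 0 - X = -X)
j(F) = 2 + F**2 - 6*F
(W + r(-4, -2))*j(7) = (15 - 1*(-4))*(2 + 7**2 - 6*7) = (15 + 4)*(2 + 49 - 42) = 19*9 = 171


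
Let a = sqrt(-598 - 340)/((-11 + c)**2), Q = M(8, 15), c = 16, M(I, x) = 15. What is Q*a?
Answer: 3*I*sqrt(938)/5 ≈ 18.376*I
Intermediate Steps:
Q = 15
a = I*sqrt(938)/25 (a = sqrt(-598 - 340)/((-11 + 16)**2) = sqrt(-938)/(5**2) = (I*sqrt(938))/25 = (I*sqrt(938))*(1/25) = I*sqrt(938)/25 ≈ 1.2251*I)
Q*a = 15*(I*sqrt(938)/25) = 3*I*sqrt(938)/5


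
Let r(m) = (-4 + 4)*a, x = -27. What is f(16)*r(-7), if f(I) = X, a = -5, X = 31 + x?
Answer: 0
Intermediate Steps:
X = 4 (X = 31 - 27 = 4)
f(I) = 4
r(m) = 0 (r(m) = (-4 + 4)*(-5) = 0*(-5) = 0)
f(16)*r(-7) = 4*0 = 0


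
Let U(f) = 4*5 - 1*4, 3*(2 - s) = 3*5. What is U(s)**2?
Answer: 256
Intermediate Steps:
s = -3 (s = 2 - 5 = -3)
U(f) = 16 (U(f) = 20 - 4 = 16)
U(s)**2 = 16**2 = 256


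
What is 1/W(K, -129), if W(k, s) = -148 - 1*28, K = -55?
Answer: -1/176 ≈ -0.0056818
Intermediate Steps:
W(k, s) = -176 (W(k, s) = -148 - 28 = -176)
1/W(K, -129) = 1/(-176) = -1/176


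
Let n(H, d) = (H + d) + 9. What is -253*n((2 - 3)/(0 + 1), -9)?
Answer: 253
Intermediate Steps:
n(H, d) = 9 + H + d
-253*n((2 - 3)/(0 + 1), -9) = -253*(9 + (2 - 3)/(0 + 1) - 9) = -253*(9 - 1/1 - 9) = -253*(9 - 1*1 - 9) = -253*(9 - 1 - 9) = -253*(-1) = 253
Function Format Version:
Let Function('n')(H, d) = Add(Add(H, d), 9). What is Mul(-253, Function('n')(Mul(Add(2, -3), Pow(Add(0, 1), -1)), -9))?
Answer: 253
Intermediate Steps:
Function('n')(H, d) = Add(9, H, d)
Mul(-253, Function('n')(Mul(Add(2, -3), Pow(Add(0, 1), -1)), -9)) = Mul(-253, Add(9, Mul(Add(2, -3), Pow(Add(0, 1), -1)), -9)) = Mul(-253, Add(9, Mul(-1, Pow(1, -1)), -9)) = Mul(-253, Add(9, Mul(-1, 1), -9)) = Mul(-253, Add(9, -1, -9)) = Mul(-253, -1) = 253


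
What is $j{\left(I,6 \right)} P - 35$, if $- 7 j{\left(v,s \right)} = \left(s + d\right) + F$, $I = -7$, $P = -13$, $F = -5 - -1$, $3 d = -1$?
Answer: $- \frac{670}{21} \approx -31.905$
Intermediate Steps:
$d = - \frac{1}{3}$ ($d = \frac{1}{3} \left(-1\right) = - \frac{1}{3} \approx -0.33333$)
$F = -4$ ($F = -5 + 1 = -4$)
$j{\left(v,s \right)} = \frac{13}{21} - \frac{s}{7}$ ($j{\left(v,s \right)} = - \frac{\left(s - \frac{1}{3}\right) - 4}{7} = - \frac{\left(- \frac{1}{3} + s\right) - 4}{7} = - \frac{- \frac{13}{3} + s}{7} = \frac{13}{21} - \frac{s}{7}$)
$j{\left(I,6 \right)} P - 35 = \left(\frac{13}{21} - \frac{6}{7}\right) \left(-13\right) - 35 = \left(- \frac{5}{21}\right) \left(-13\right) - 35 = \frac{65}{21} - 35 = - \frac{670}{21}$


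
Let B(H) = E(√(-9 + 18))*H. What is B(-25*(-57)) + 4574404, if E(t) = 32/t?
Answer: 4589604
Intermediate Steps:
B(H) = 32*H/3 (B(H) = (32/(√(-9 + 18)))*H = (32/(√9))*H = (32/3)*H = (32*(⅓))*H = 32*H/3)
B(-25*(-57)) + 4574404 = 32*(-25*(-57))/3 + 4574404 = (32/3)*1425 + 4574404 = 15200 + 4574404 = 4589604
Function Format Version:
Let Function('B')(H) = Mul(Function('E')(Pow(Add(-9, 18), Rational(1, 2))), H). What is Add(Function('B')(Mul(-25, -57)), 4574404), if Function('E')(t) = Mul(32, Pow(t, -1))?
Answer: 4589604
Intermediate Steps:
Function('B')(H) = Mul(Rational(32, 3), H) (Function('B')(H) = Mul(Mul(32, Pow(Pow(Add(-9, 18), Rational(1, 2)), -1)), H) = Mul(Mul(32, Pow(Pow(9, Rational(1, 2)), -1)), H) = Mul(Mul(32, Pow(3, -1)), H) = Mul(Mul(32, Rational(1, 3)), H) = Mul(Rational(32, 3), H))
Add(Function('B')(Mul(-25, -57)), 4574404) = Add(Mul(Rational(32, 3), Mul(-25, -57)), 4574404) = Add(Mul(Rational(32, 3), 1425), 4574404) = Add(15200, 4574404) = 4589604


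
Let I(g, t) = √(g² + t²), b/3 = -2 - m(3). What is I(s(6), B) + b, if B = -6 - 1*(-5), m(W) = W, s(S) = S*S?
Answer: -15 + √1297 ≈ 21.014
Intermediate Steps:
s(S) = S²
B = -1 (B = -6 + 5 = -1)
b = -15 (b = 3*(-2 - 1*3) = 3*(-2 - 3) = 3*(-5) = -15)
I(s(6), B) + b = √((6²)² + (-1)²) - 15 = √(36² + 1) - 15 = √(1296 + 1) - 15 = √1297 - 15 = -15 + √1297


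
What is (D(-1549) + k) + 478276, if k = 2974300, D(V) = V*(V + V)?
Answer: 8251378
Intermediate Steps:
D(V) = 2*V² (D(V) = V*(2*V) = 2*V²)
(D(-1549) + k) + 478276 = (2*(-1549)² + 2974300) + 478276 = (2*2399401 + 2974300) + 478276 = (4798802 + 2974300) + 478276 = 7773102 + 478276 = 8251378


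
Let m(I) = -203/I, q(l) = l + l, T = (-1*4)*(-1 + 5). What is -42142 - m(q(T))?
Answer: -1348747/32 ≈ -42148.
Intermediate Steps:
T = -16 (T = -4*4 = -16)
q(l) = 2*l
-42142 - m(q(T)) = -42142 - (-203)/(2*(-16)) = -42142 - (-203)/(-32) = -42142 - (-203)*(-1)/32 = -42142 - 1*203/32 = -42142 - 203/32 = -1348747/32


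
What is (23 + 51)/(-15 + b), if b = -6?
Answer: -74/21 ≈ -3.5238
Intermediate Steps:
(23 + 51)/(-15 + b) = (23 + 51)/(-15 - 6) = 74/(-21) = -1/21*74 = -74/21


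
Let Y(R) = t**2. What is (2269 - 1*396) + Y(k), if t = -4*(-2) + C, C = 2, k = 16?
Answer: 1973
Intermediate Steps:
t = 10 (t = -4*(-2) + 2 = 8 + 2 = 10)
Y(R) = 100 (Y(R) = 10**2 = 100)
(2269 - 1*396) + Y(k) = (2269 - 1*396) + 100 = (2269 - 396) + 100 = 1873 + 100 = 1973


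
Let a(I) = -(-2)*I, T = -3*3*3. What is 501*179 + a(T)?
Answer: 89625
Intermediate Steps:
T = -27 (T = -9*3 = -27)
a(I) = 2*I
501*179 + a(T) = 501*179 + 2*(-27) = 89679 - 54 = 89625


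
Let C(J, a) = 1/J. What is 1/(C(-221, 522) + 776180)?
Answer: 221/171535779 ≈ 1.2884e-6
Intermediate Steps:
1/(C(-221, 522) + 776180) = 1/(1/(-221) + 776180) = 1/(-1/221 + 776180) = 1/(171535779/221) = 221/171535779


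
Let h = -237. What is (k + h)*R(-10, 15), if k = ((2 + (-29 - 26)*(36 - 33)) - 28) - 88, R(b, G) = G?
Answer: -7740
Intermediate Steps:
k = -279 (k = ((2 - 55*3) - 28) - 88 = ((2 - 165) - 28) - 88 = (-163 - 28) - 88 = -191 - 88 = -279)
(k + h)*R(-10, 15) = (-279 - 237)*15 = -516*15 = -7740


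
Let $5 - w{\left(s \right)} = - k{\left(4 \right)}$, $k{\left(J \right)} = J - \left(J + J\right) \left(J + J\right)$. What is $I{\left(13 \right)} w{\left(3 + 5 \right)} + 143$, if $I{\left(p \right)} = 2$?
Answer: $33$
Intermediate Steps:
$k{\left(J \right)} = J - 4 J^{2}$ ($k{\left(J \right)} = J - 2 J 2 J = J - 4 J^{2}$)
$w{\left(s \right)} = -55$ ($w{\left(s \right)} = 5 - - 4 \left(1 - 16\right) = 5 - - 4 \left(-15\right) = 5 - \left(-1\right) \left(-60\right) = 5 - 60 = -55$)
$I{\left(13 \right)} w{\left(3 + 5 \right)} + 143 = 2 \left(-55\right) + 143 = -110 + 143 = 33$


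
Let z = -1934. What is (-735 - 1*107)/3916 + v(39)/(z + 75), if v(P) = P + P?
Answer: -6541/25454 ≈ -0.25697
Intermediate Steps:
v(P) = 2*P
(-735 - 1*107)/3916 + v(39)/(z + 75) = (-735 - 1*107)/3916 + (2*39)/(-1934 + 75) = (-735 - 107)*(1/3916) + 78/(-1859) = -842*1/3916 + 78*(-1/1859) = -421/1958 - 6/143 = -6541/25454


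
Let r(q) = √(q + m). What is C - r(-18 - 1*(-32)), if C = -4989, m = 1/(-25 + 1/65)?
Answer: -4989 - 3*√1022714/812 ≈ -4992.7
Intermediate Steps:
m = -65/1624 (m = 1/(-25 + 1/65) = 1/(-1624/65) = -65/1624 ≈ -0.040025)
r(q) = √(-65/1624 + q) (r(q) = √(q - 65/1624) = √(-65/1624 + q))
C - r(-18 - 1*(-32)) = -4989 - √(-26390 + 659344*(-18 - 1*(-32)))/812 = -4989 - √(-26390 + 659344*(-18 + 32))/812 = -4989 - √(-26390 + 659344*14)/812 = -4989 - √(-26390 + 9230816)/812 = -4989 - √9204426/812 = -4989 - 3*√1022714/812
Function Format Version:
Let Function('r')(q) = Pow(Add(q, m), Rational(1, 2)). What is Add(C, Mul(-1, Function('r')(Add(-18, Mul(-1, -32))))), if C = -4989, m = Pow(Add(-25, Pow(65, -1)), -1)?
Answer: Add(-4989, Mul(Rational(-3, 812), Pow(1022714, Rational(1, 2)))) ≈ -4992.7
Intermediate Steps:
m = Rational(-65, 1624) (m = Pow(Add(-25, Rational(1, 65)), -1) = Pow(Rational(-1624, 65), -1) = Rational(-65, 1624) ≈ -0.040025)
Function('r')(q) = Pow(Add(Rational(-65, 1624), q), Rational(1, 2)) (Function('r')(q) = Pow(Add(q, Rational(-65, 1624)), Rational(1, 2)) = Pow(Add(Rational(-65, 1624), q), Rational(1, 2)))
Add(C, Mul(-1, Function('r')(Add(-18, Mul(-1, -32))))) = Add(-4989, Mul(-1, Mul(Rational(1, 812), Pow(Add(-26390, Mul(659344, Add(-18, Mul(-1, -32)))), Rational(1, 2))))) = Add(-4989, Mul(-1, Mul(Rational(1, 812), Pow(Add(-26390, Mul(659344, Add(-18, 32))), Rational(1, 2))))) = Add(-4989, Mul(-1, Mul(Rational(1, 812), Pow(Add(-26390, Mul(659344, 14)), Rational(1, 2))))) = Add(-4989, Mul(-1, Mul(Rational(1, 812), Pow(Add(-26390, 9230816), Rational(1, 2))))) = Add(-4989, Mul(-1, Mul(Rational(1, 812), Pow(9204426, Rational(1, 2))))) = Add(-4989, Mul(-1, Mul(Rational(1, 812), Mul(3, Pow(1022714, Rational(1, 2)))))) = Add(-4989, Mul(-1, Mul(Rational(3, 812), Pow(1022714, Rational(1, 2))))) = Add(-4989, Mul(Rational(-3, 812), Pow(1022714, Rational(1, 2))))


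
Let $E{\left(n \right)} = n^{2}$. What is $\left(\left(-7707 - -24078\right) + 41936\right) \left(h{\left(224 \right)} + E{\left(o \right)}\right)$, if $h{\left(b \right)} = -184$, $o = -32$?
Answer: $48977880$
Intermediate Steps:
$\left(\left(-7707 - -24078\right) + 41936\right) \left(h{\left(224 \right)} + E{\left(o \right)}\right) = \left(\left(-7707 - -24078\right) + 41936\right) \left(-184 + \left(-32\right)^{2}\right) = \left(\left(-7707 + 24078\right) + 41936\right) \left(-184 + 1024\right) = \left(16371 + 41936\right) 840 = 58307 \cdot 840 = 48977880$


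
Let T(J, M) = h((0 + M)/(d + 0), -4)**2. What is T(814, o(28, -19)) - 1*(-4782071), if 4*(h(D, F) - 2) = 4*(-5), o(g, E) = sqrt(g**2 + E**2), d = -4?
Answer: 4782080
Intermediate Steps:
o(g, E) = sqrt(E**2 + g**2)
h(D, F) = -3 (h(D, F) = 2 + (4*(-5))/4 = 2 + (1/4)*(-20) = 2 - 5 = -3)
T(J, M) = 9 (T(J, M) = (-3)**2 = 9)
T(814, o(28, -19)) - 1*(-4782071) = 9 - 1*(-4782071) = 9 + 4782071 = 4782080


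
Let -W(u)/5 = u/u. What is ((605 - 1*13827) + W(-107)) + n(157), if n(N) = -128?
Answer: -13355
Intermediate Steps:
W(u) = -5 (W(u) = -5*u/u = -5*1 = -5)
((605 - 1*13827) + W(-107)) + n(157) = ((605 - 1*13827) - 5) - 128 = ((605 - 13827) - 5) - 128 = (-13222 - 5) - 128 = -13227 - 128 = -13355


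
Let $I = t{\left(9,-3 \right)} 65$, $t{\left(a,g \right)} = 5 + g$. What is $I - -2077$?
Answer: $2207$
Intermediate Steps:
$I = 130$ ($I = \left(5 - 3\right) 65 = 2 \cdot 65 = 130$)
$I - -2077 = 130 - -2077 = 130 + 2077 = 2207$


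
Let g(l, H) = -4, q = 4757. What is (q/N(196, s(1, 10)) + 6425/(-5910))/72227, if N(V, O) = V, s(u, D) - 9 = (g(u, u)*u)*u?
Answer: 2685457/8366486772 ≈ 0.00032098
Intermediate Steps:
s(u, D) = 9 - 4*u**2 (s(u, D) = 9 + (-4*u)*u = 9 - 4*u**2)
(q/N(196, s(1, 10)) + 6425/(-5910))/72227 = (4757/196 + 6425/(-5910))/72227 = (4757*(1/196) + 6425*(-1/5910))*(1/72227) = (4757/196 - 1285/1182)*(1/72227) = (2685457/115836)*(1/72227) = 2685457/8366486772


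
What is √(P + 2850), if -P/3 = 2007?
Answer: I*√3171 ≈ 56.312*I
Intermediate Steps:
P = -6021 (P = -3*2007 = -6021)
√(P + 2850) = √(-6021 + 2850) = √(-3171) = I*√3171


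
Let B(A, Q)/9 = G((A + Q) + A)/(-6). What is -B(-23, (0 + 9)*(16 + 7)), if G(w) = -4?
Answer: -6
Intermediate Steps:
B(A, Q) = 6 (B(A, Q) = 9*(-4/(-6)) = 9*(-4*(-⅙)) = 9*(⅔) = 6)
-B(-23, (0 + 9)*(16 + 7)) = -1*6 = -6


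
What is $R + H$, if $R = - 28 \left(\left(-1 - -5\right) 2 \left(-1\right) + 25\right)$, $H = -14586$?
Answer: $-15062$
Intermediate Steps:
$R = -476$ ($R = - 28 \left(\left(-1 + 5\right) 2 \left(-1\right) + 25\right) = - 28 \left(4 \cdot 2 \left(-1\right) + 25\right) = - 28 \left(8 \left(-1\right) + 25\right) = - 28 \left(-8 + 25\right) = \left(-28\right) 17 = -476$)
$R + H = -476 - 14586 = -15062$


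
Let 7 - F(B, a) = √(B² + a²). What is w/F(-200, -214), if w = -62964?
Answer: 440748/85747 + 125928*√21449/85747 ≈ 220.22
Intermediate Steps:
F(B, a) = 7 - √(B² + a²)
w/F(-200, -214) = -62964/(7 - √((-200)² + (-214)²)) = -62964/(7 - √(40000 + 45796)) = -62964/(7 - √85796) = -62964/(7 - 2*√21449)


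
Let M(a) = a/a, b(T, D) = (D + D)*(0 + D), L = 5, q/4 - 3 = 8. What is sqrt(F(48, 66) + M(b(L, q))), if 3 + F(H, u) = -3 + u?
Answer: sqrt(61) ≈ 7.8102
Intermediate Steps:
q = 44 (q = 12 + 4*8 = 12 + 32 = 44)
F(H, u) = -6 + u (F(H, u) = -3 + (-3 + u) = -6 + u)
b(T, D) = 2*D**2 (b(T, D) = (2*D)*D = 2*D**2)
M(a) = 1
sqrt(F(48, 66) + M(b(L, q))) = sqrt((-6 + 66) + 1) = sqrt(60 + 1) = sqrt(61)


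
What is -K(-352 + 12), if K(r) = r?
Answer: 340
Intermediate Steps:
-K(-352 + 12) = -(-352 + 12) = -1*(-340) = 340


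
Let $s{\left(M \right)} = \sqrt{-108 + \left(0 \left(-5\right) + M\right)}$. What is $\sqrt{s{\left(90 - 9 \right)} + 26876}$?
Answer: $\sqrt{26876 + 3 i \sqrt{3}} \approx 163.94 + 0.016 i$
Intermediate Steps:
$s{\left(M \right)} = \sqrt{-108 + M}$ ($s{\left(M \right)} = \sqrt{-108 + \left(0 + M\right)} = \sqrt{-108 + M}$)
$\sqrt{s{\left(90 - 9 \right)} + 26876} = \sqrt{\sqrt{-108 + \left(90 - 9\right)} + 26876} = \sqrt{\sqrt{-108 + 81} + 26876} = \sqrt{\sqrt{-27} + 26876} = \sqrt{3 i \sqrt{3} + 26876} = \sqrt{26876 + 3 i \sqrt{3}}$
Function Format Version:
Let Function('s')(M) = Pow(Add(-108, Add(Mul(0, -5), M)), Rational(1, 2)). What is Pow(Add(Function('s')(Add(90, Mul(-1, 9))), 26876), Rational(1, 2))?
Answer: Pow(Add(26876, Mul(3, I, Pow(3, Rational(1, 2)))), Rational(1, 2)) ≈ Add(163.94, Mul(0.016, I))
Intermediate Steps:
Function('s')(M) = Pow(Add(-108, M), Rational(1, 2)) (Function('s')(M) = Pow(Add(-108, Add(0, M)), Rational(1, 2)) = Pow(Add(-108, M), Rational(1, 2)))
Pow(Add(Function('s')(Add(90, Mul(-1, 9))), 26876), Rational(1, 2)) = Pow(Add(Pow(Add(-108, Add(90, Mul(-1, 9))), Rational(1, 2)), 26876), Rational(1, 2)) = Pow(Add(Pow(Add(-108, Add(90, -9)), Rational(1, 2)), 26876), Rational(1, 2)) = Pow(Add(Pow(Add(-108, 81), Rational(1, 2)), 26876), Rational(1, 2)) = Pow(Add(Pow(-27, Rational(1, 2)), 26876), Rational(1, 2)) = Pow(Add(Mul(3, I, Pow(3, Rational(1, 2))), 26876), Rational(1, 2)) = Pow(Add(26876, Mul(3, I, Pow(3, Rational(1, 2)))), Rational(1, 2))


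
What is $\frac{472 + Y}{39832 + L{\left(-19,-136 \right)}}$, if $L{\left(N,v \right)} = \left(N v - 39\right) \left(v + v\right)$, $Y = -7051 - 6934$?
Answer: $\frac{13513}{652408} \approx 0.020712$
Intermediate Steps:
$Y = -13985$
$L{\left(N,v \right)} = 2 v \left(-39 + N v\right)$ ($L{\left(N,v \right)} = \left(-39 + N v\right) 2 v = 2 v \left(-39 + N v\right)$)
$\frac{472 + Y}{39832 + L{\left(-19,-136 \right)}} = \frac{472 - 13985}{39832 + 2 \left(-136\right) \left(-39 - -2584\right)} = - \frac{13513}{39832 + 2 \left(-136\right) \left(-39 + 2584\right)} = - \frac{13513}{39832 + 2 \left(-136\right) 2545} = - \frac{13513}{39832 - 692240} = - \frac{13513}{-652408} = \left(-13513\right) \left(- \frac{1}{652408}\right) = \frac{13513}{652408}$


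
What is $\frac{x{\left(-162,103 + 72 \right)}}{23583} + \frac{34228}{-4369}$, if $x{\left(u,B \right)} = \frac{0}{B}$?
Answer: $- \frac{34228}{4369} \approx -7.8343$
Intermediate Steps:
$x{\left(u,B \right)} = 0$
$\frac{x{\left(-162,103 + 72 \right)}}{23583} + \frac{34228}{-4369} = \frac{0}{23583} + \frac{34228}{-4369} = 0 \cdot \frac{1}{23583} + 34228 \left(- \frac{1}{4369}\right) = 0 - \frac{34228}{4369} = - \frac{34228}{4369}$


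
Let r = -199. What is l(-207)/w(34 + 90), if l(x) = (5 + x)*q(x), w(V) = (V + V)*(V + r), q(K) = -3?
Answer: -101/3100 ≈ -0.032581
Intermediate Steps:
w(V) = 2*V*(-199 + V) (w(V) = (V + V)*(V - 199) = (2*V)*(-199 + V) = 2*V*(-199 + V))
l(x) = -15 - 3*x (l(x) = (5 + x)*(-3) = -15 - 3*x)
l(-207)/w(34 + 90) = (-15 - 3*(-207))/((2*(34 + 90)*(-199 + (34 + 90)))) = (-15 + 621)/((2*124*(-199 + 124))) = 606/((2*124*(-75))) = 606/(-18600) = 606*(-1/18600) = -101/3100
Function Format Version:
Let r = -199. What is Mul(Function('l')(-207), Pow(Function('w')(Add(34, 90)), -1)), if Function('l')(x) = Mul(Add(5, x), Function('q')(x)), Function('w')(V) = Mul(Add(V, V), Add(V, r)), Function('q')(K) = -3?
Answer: Rational(-101, 3100) ≈ -0.032581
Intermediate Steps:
Function('w')(V) = Mul(2, V, Add(-199, V)) (Function('w')(V) = Mul(Add(V, V), Add(V, -199)) = Mul(Mul(2, V), Add(-199, V)) = Mul(2, V, Add(-199, V)))
Function('l')(x) = Add(-15, Mul(-3, x)) (Function('l')(x) = Mul(Add(5, x), -3) = Add(-15, Mul(-3, x)))
Mul(Function('l')(-207), Pow(Function('w')(Add(34, 90)), -1)) = Mul(Add(-15, Mul(-3, -207)), Pow(Mul(2, Add(34, 90), Add(-199, Add(34, 90))), -1)) = Mul(Add(-15, 621), Pow(Mul(2, 124, Add(-199, 124)), -1)) = Mul(606, Pow(Mul(2, 124, -75), -1)) = Mul(606, Pow(-18600, -1)) = Mul(606, Rational(-1, 18600)) = Rational(-101, 3100)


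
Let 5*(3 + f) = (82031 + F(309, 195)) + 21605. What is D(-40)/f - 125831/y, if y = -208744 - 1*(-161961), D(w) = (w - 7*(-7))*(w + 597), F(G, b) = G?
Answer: 2850046345/972431438 ≈ 2.9308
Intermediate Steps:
D(w) = (49 + w)*(597 + w) (D(w) = (w + 49)*(597 + w) = (49 + w)*(597 + w))
f = 20786 (f = -3 + ((82031 + 309) + 21605)/5 = -3 + (82340 + 21605)/5 = -3 + (1/5)*103945 = -3 + 20789 = 20786)
y = -46783 (y = -208744 + 161961 = -46783)
D(-40)/f - 125831/y = (29253 + (-40)**2 + 646*(-40))/20786 - 125831/(-46783) = (29253 + 1600 - 25840)*(1/20786) - 125831*(-1/46783) = 5013*(1/20786) + 125831/46783 = 5013/20786 + 125831/46783 = 2850046345/972431438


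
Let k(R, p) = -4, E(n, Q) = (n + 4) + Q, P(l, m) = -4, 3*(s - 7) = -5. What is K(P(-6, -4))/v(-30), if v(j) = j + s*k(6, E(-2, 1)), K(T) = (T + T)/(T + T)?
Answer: -3/154 ≈ -0.019481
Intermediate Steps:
s = 16/3 (s = 7 + (⅓)*(-5) = 7 - 5/3 = 16/3 ≈ 5.3333)
E(n, Q) = 4 + Q + n (E(n, Q) = (4 + n) + Q = 4 + Q + n)
K(T) = 1 (K(T) = (2*T)/((2*T)) = (2*T)*(1/(2*T)) = 1)
v(j) = -64/3 + j (v(j) = j + (16/3)*(-4) = j - 64/3 = -64/3 + j)
K(P(-6, -4))/v(-30) = 1/(-64/3 - 30) = 1/(-154/3) = 1*(-3/154) = -3/154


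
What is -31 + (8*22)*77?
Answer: 13521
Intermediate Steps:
-31 + (8*22)*77 = -31 + 176*77 = -31 + 13552 = 13521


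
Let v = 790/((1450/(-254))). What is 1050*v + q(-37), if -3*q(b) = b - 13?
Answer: -12640130/87 ≈ -1.4529e+5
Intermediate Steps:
q(b) = 13/3 - b/3 (q(b) = -(b - 13)/3 = -(-13 + b)/3 = 13/3 - b/3)
v = -20066/145 (v = 790/((1450*(-1/254))) = 790/(-725/127) = 790*(-127/725) = -20066/145 ≈ -138.39)
1050*v + q(-37) = 1050*(-20066/145) + (13/3 - 1/3*(-37)) = -4213860/29 + (13/3 + 37/3) = -4213860/29 + 50/3 = -12640130/87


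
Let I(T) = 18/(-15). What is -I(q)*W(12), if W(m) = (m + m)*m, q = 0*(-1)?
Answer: 1728/5 ≈ 345.60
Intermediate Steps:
q = 0
I(T) = -6/5 (I(T) = 18*(-1/15) = -6/5)
W(m) = 2*m² (W(m) = (2*m)*m = 2*m²)
-I(q)*W(12) = -(-6)*2*12²/5 = -(-6)*2*144/5 = -(-6)*288/5 = -1*(-1728/5) = 1728/5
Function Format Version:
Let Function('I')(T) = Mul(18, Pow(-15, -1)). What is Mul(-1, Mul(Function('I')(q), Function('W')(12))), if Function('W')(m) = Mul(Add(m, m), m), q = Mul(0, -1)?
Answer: Rational(1728, 5) ≈ 345.60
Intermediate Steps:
q = 0
Function('I')(T) = Rational(-6, 5) (Function('I')(T) = Mul(18, Rational(-1, 15)) = Rational(-6, 5))
Function('W')(m) = Mul(2, Pow(m, 2)) (Function('W')(m) = Mul(Mul(2, m), m) = Mul(2, Pow(m, 2)))
Mul(-1, Mul(Function('I')(q), Function('W')(12))) = Mul(-1, Mul(Rational(-6, 5), Mul(2, Pow(12, 2)))) = Mul(-1, Mul(Rational(-6, 5), Mul(2, 144))) = Mul(-1, Mul(Rational(-6, 5), 288)) = Mul(-1, Rational(-1728, 5)) = Rational(1728, 5)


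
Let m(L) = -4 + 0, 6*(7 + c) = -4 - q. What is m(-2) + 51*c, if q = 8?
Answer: -463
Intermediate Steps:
c = -9 (c = -7 + (-4 - 1*8)/6 = -7 + (-4 - 8)/6 = -7 + (1/6)*(-12) = -7 - 2 = -9)
m(L) = -4
m(-2) + 51*c = -4 + 51*(-9) = -4 - 459 = -463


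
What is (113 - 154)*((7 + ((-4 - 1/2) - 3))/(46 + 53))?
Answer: 41/198 ≈ 0.20707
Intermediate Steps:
(113 - 154)*((7 + ((-4 - 1/2) - 3))/(46 + 53)) = -41*(7 + ((-4 - 1*½) - 3))/99 = -41*(7 + ((-4 - ½) - 3))/99 = -41*(7 + (-9/2 - 3))/99 = -41*(7 - 15/2)/99 = -(-41)/(2*99) = -41*(-1/198) = 41/198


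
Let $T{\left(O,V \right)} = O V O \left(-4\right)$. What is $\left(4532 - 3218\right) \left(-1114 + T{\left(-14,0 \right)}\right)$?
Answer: $-1463796$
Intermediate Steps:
$T{\left(O,V \right)} = - 4 V O^{2}$ ($T{\left(O,V \right)} = V O^{2} \left(-4\right) = - 4 V O^{2}$)
$\left(4532 - 3218\right) \left(-1114 + T{\left(-14,0 \right)}\right) = \left(4532 - 3218\right) \left(-1114 - 0 \left(-14\right)^{2}\right) = 1314 \left(-1114 - 0 \cdot 196\right) = 1314 \left(-1114 + 0\right) = 1314 \left(-1114\right) = -1463796$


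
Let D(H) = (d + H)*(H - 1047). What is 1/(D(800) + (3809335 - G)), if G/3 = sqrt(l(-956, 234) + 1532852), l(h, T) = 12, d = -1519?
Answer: 27687/110385979732 + sqrt(23951)/662315878392 ≈ 2.5105e-7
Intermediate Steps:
G = 24*sqrt(23951) (G = 3*sqrt(12 + 1532852) = 3*sqrt(1532864) = 3*(8*sqrt(23951)) = 24*sqrt(23951) ≈ 3714.3)
D(H) = (-1519 + H)*(-1047 + H) (D(H) = (-1519 + H)*(H - 1047) = (-1519 + H)*(-1047 + H))
1/(D(800) + (3809335 - G)) = 1/((1590393 + 800**2 - 2566*800) + (3809335 - 24*sqrt(23951))) = 1/((1590393 + 640000 - 2052800) + (3809335 - 24*sqrt(23951))) = 1/(177593 + (3809335 - 24*sqrt(23951))) = 1/(3986928 - 24*sqrt(23951))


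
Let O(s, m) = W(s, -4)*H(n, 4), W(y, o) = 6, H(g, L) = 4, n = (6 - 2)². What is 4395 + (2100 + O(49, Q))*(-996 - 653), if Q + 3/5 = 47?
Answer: -3498081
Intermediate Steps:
n = 16 (n = 4² = 16)
Q = 232/5 (Q = -⅗ + 47 = 232/5 ≈ 46.400)
O(s, m) = 24 (O(s, m) = 6*4 = 24)
4395 + (2100 + O(49, Q))*(-996 - 653) = 4395 + (2100 + 24)*(-996 - 653) = 4395 + 2124*(-1649) = 4395 - 3502476 = -3498081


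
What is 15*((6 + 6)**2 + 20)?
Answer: 2460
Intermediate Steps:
15*((6 + 6)**2 + 20) = 15*(12**2 + 20) = 15*(144 + 20) = 15*164 = 2460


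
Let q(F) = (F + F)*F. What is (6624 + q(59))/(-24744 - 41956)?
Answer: -6793/33350 ≈ -0.20369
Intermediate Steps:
q(F) = 2*F**2 (q(F) = (2*F)*F = 2*F**2)
(6624 + q(59))/(-24744 - 41956) = (6624 + 2*59**2)/(-24744 - 41956) = (6624 + 2*3481)/(-66700) = (6624 + 6962)*(-1/66700) = 13586*(-1/66700) = -6793/33350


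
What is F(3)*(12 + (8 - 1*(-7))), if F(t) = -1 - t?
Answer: -108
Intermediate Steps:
F(3)*(12 + (8 - 1*(-7))) = (-1 - 1*3)*(12 + (8 - 1*(-7))) = (-1 - 3)*(12 + (8 + 7)) = -4*(12 + 15) = -4*27 = -108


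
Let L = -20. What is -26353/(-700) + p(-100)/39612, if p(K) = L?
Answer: 260970259/6932100 ≈ 37.647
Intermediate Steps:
p(K) = -20
-26353/(-700) + p(-100)/39612 = -26353/(-700) - 20/39612 = -26353*(-1/700) - 20*1/39612 = 26353/700 - 5/9903 = 260970259/6932100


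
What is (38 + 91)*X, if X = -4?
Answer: -516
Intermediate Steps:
(38 + 91)*X = (38 + 91)*(-4) = 129*(-4) = -516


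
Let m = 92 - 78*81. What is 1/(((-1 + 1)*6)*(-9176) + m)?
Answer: -1/6226 ≈ -0.00016062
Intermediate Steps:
m = -6226 (m = 92 - 6318 = -6226)
1/(((-1 + 1)*6)*(-9176) + m) = 1/(((-1 + 1)*6)*(-9176) - 6226) = 1/((0*6)*(-9176) - 6226) = 1/(0*(-9176) - 6226) = 1/(0 - 6226) = 1/(-6226) = -1/6226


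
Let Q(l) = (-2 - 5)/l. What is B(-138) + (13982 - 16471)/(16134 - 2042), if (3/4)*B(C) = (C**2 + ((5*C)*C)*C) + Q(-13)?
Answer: -739622317403/42276 ≈ -1.7495e+7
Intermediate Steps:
Q(l) = -7/l
B(C) = 28/39 + 4*C**2/3 + 20*C**3/3 (B(C) = 4*((C**2 + ((5*C)*C)*C) - 7/(-13))/3 = 4*((C**2 + (5*C**2)*C) - 7*(-1/13))/3 = 4*((C**2 + 5*C**3) + 7/13)/3 = 4*(7/13 + C**2 + 5*C**3)/3 = 28/39 + 4*C**2/3 + 20*C**3/3)
B(-138) + (13982 - 16471)/(16134 - 2042) = (28/39 + (4/3)*(-138)**2 + (20/3)*(-138)**3) + (13982 - 16471)/(16134 - 2042) = (28/39 + (4/3)*19044 + (20/3)*(-2628072)) - 2489/14092 = (28/39 + 25392 - 17520480) - 2489*1/14092 = -682308404/39 - 2489/14092 = -739622317403/42276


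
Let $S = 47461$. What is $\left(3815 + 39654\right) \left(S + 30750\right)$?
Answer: $3399753959$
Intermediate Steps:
$\left(3815 + 39654\right) \left(S + 30750\right) = \left(3815 + 39654\right) \left(47461 + 30750\right) = 43469 \cdot 78211 = 3399753959$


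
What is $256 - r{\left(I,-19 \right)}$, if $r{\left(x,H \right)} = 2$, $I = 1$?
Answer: $254$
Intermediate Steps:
$256 - r{\left(I,-19 \right)} = 256 - 2 = 254$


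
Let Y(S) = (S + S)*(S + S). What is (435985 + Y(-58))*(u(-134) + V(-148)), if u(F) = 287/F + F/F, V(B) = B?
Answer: -8982078385/134 ≈ -6.7030e+7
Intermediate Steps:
Y(S) = 4*S**2 (Y(S) = (2*S)*(2*S) = 4*S**2)
u(F) = 1 + 287/F (u(F) = 287/F + 1 = 1 + 287/F)
(435985 + Y(-58))*(u(-134) + V(-148)) = (435985 + 4*(-58)**2)*((287 - 134)/(-134) - 148) = (435985 + 4*3364)*(-1/134*153 - 148) = (435985 + 13456)*(-153/134 - 148) = 449441*(-19985/134) = -8982078385/134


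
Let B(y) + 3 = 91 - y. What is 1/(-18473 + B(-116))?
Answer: -1/18269 ≈ -5.4738e-5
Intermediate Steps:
B(y) = 88 - y (B(y) = -3 + (91 - y) = 88 - y)
1/(-18473 + B(-116)) = 1/(-18473 + (88 - 1*(-116))) = 1/(-18473 + (88 + 116)) = 1/(-18473 + 204) = 1/(-18269) = -1/18269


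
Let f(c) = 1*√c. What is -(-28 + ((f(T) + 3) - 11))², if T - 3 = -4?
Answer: -1295 + 72*I ≈ -1295.0 + 72.0*I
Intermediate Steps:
T = -1 (T = 3 - 4 = -1)
f(c) = √c
-(-28 + ((f(T) + 3) - 11))² = -(-28 + ((√(-1) + 3) - 11))² = -(-28 + ((I + 3) - 11))² = -(-28 + ((3 + I) - 11))² = -(-28 + (-8 + I))² = -(-36 + I)²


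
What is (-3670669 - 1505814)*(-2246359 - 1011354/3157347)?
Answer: 12238130436992993247/1052449 ≈ 1.1628e+13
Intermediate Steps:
(-3670669 - 1505814)*(-2246359 - 1011354/3157347) = -5176483*(-2246359 - 1011354*1/3157347) = -5176483*(-2246359 - 337118/1052449) = -5176483*(-2364178620309/1052449) = 12238130436992993247/1052449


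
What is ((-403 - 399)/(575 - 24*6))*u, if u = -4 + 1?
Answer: 2406/431 ≈ 5.5824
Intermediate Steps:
u = -3
((-403 - 399)/(575 - 24*6))*u = ((-403 - 399)/(575 - 24*6))*(-3) = -802/(575 - 144)*(-3) = -802/431*(-3) = 2406/431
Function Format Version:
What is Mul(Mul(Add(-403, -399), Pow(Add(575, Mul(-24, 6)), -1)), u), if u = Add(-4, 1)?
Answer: Rational(2406, 431) ≈ 5.5824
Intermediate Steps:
u = -3
Mul(Mul(Add(-403, -399), Pow(Add(575, Mul(-24, 6)), -1)), u) = Mul(Mul(Add(-403, -399), Pow(Add(575, Mul(-24, 6)), -1)), -3) = Mul(Mul(-802, Pow(Add(575, -144), -1)), -3) = Mul(Mul(-802, Pow(431, -1)), -3) = Mul(Mul(-802, Rational(1, 431)), -3) = Mul(Rational(-802, 431), -3) = Rational(2406, 431)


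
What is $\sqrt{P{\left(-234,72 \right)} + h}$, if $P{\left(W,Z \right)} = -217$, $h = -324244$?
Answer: $i \sqrt{324461} \approx 569.62 i$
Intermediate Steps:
$\sqrt{P{\left(-234,72 \right)} + h} = \sqrt{-217 - 324244} = \sqrt{-324461} = i \sqrt{324461}$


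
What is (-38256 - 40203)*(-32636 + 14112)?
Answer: 1453374516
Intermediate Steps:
(-38256 - 40203)*(-32636 + 14112) = -78459*(-18524) = 1453374516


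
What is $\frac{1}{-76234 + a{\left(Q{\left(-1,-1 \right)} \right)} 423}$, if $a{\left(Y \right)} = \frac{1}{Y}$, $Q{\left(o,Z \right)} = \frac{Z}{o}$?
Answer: $- \frac{1}{75811} \approx -1.3191 \cdot 10^{-5}$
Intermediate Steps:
$\frac{1}{-76234 + a{\left(Q{\left(-1,-1 \right)} \right)} 423} = \frac{1}{-76234 + \frac{1}{\left(-1\right) \frac{1}{-1}} \cdot 423} = \frac{1}{-76234 + \frac{1}{\left(-1\right) \left(-1\right)} 423} = \frac{1}{-76234 + 1^{-1} \cdot 423} = \frac{1}{-76234 + 1 \cdot 423} = \frac{1}{-76234 + 423} = \frac{1}{-75811} = - \frac{1}{75811}$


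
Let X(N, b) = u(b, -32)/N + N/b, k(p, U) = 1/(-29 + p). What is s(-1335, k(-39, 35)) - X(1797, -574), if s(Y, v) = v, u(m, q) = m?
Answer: 120479551/35070252 ≈ 3.4354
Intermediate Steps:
X(N, b) = N/b + b/N (X(N, b) = b/N + N/b = N/b + b/N)
s(-1335, k(-39, 35)) - X(1797, -574) = 1/(-29 - 39) - (1797/(-574) - 574/1797) = 1/(-68) - (1797*(-1/574) - 574*1/1797) = -1/68 - (-1797/574 - 574/1797) = -1/68 - 1*(-3558685/1031478) = -1/68 + 3558685/1031478 = 120479551/35070252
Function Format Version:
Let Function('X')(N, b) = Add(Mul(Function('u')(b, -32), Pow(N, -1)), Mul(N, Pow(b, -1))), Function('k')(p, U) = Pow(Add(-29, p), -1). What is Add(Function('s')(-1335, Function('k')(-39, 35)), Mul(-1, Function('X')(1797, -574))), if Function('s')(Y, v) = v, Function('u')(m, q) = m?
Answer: Rational(120479551, 35070252) ≈ 3.4354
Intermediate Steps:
Function('X')(N, b) = Add(Mul(N, Pow(b, -1)), Mul(b, Pow(N, -1))) (Function('X')(N, b) = Add(Mul(b, Pow(N, -1)), Mul(N, Pow(b, -1))) = Add(Mul(N, Pow(b, -1)), Mul(b, Pow(N, -1))))
Add(Function('s')(-1335, Function('k')(-39, 35)), Mul(-1, Function('X')(1797, -574))) = Add(Pow(Add(-29, -39), -1), Mul(-1, Add(Mul(1797, Pow(-574, -1)), Mul(-574, Pow(1797, -1))))) = Add(Pow(-68, -1), Mul(-1, Add(Mul(1797, Rational(-1, 574)), Mul(-574, Rational(1, 1797))))) = Add(Rational(-1, 68), Mul(-1, Add(Rational(-1797, 574), Rational(-574, 1797)))) = Add(Rational(-1, 68), Mul(-1, Rational(-3558685, 1031478))) = Add(Rational(-1, 68), Rational(3558685, 1031478)) = Rational(120479551, 35070252)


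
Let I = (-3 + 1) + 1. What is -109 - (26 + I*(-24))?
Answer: -159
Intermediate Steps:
I = -1 (I = -2 + 1 = -1)
-109 - (26 + I*(-24)) = -109 - (26 - 1*(-24)) = -109 - (26 + 24) = -109 - 1*50 = -109 - 50 = -159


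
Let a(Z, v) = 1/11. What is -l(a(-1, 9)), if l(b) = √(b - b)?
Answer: 0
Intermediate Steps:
a(Z, v) = 1/11
l(b) = 0 (l(b) = √0 = 0)
-l(a(-1, 9)) = -1*0 = 0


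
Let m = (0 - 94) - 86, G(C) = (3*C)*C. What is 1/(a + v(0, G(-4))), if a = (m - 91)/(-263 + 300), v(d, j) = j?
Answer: 37/1505 ≈ 0.024585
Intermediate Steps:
G(C) = 3*C²
m = -180 (m = -94 - 86 = -180)
a = -271/37 (a = (-180 - 91)/(-263 + 300) = -271/37 ≈ -7.3243)
1/(a + v(0, G(-4))) = 1/(-271/37 + 3*(-4)²) = 1/(-271/37 + 3*16) = 1/(-271/37 + 48) = 1/(1505/37) = 37/1505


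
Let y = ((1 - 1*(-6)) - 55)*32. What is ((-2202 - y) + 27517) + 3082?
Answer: 29933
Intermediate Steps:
y = -1536 (y = ((1 + 6) - 55)*32 = (7 - 55)*32 = -48*32 = -1536)
((-2202 - y) + 27517) + 3082 = ((-2202 - 1*(-1536)) + 27517) + 3082 = ((-2202 + 1536) + 27517) + 3082 = (-666 + 27517) + 3082 = 26851 + 3082 = 29933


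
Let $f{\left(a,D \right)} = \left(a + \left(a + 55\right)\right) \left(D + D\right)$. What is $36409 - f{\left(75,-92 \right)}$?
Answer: $74129$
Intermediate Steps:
$f{\left(a,D \right)} = 2 D \left(55 + 2 a\right)$ ($f{\left(a,D \right)} = \left(a + \left(55 + a\right)\right) 2 D = \left(55 + 2 a\right) 2 D = 2 D \left(55 + 2 a\right)$)
$36409 - f{\left(75,-92 \right)} = 36409 - 2 \left(-92\right) \left(55 + 2 \cdot 75\right) = 36409 - 2 \left(-92\right) \left(55 + 150\right) = 36409 - 2 \left(-92\right) 205 = 36409 - -37720 = 36409 + 37720 = 74129$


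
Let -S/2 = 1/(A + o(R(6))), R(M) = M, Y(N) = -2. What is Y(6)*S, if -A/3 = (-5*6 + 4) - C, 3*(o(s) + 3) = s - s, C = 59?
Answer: 1/63 ≈ 0.015873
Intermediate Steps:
o(s) = -3 (o(s) = -3 + (s - s)/3 = -3 + (⅓)*0 = -3 + 0 = -3)
A = 255 (A = -3*((-5*6 + 4) - 1*59) = -3*((-30 + 4) - 59) = -3*(-26 - 59) = -3*(-85) = 255)
S = -1/126 (S = -2/(255 - 3) = -2/252 = -2*1/252 = -1/126 ≈ -0.0079365)
Y(6)*S = -2*(-1/126) = 1/63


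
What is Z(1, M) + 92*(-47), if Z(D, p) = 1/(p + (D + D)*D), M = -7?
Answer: -21621/5 ≈ -4324.2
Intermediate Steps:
Z(D, p) = 1/(p + 2*D**2) (Z(D, p) = 1/(p + (2*D)*D) = 1/(p + 2*D**2))
Z(1, M) + 92*(-47) = 1/(-7 + 2*1**2) + 92*(-47) = 1/(-7 + 2*1) - 4324 = 1/(-7 + 2) - 4324 = 1/(-5) - 4324 = -1/5 - 4324 = -21621/5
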